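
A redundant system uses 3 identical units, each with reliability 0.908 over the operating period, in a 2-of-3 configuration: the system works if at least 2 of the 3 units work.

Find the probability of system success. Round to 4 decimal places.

0.9762

R = Σ_{i=2}^{3} C(3,i) p^i (1−p)^{3−i} with p = 0.908
C(3,2)·0.908^2·0.092^1 = 0.227552
C(3,3)·0.908^3·0.092^0 = 0.748613
Sum = 0.9762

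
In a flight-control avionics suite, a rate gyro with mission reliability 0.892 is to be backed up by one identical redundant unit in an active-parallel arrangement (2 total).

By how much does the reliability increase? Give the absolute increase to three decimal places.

R_before = 0.892
R_after = 1 − (1 − 0.892)^2 = 0.988
ΔR = 0.988 − 0.892 = 0.096

0.096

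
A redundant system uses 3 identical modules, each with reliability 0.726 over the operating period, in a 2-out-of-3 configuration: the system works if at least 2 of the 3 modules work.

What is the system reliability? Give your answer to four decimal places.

0.8159

R = Σ_{i=2}^{3} C(3,i) p^i (1−p)^{3−i} with p = 0.726
C(3,2)·0.726^2·0.274^1 = 0.433256
C(3,3)·0.726^3·0.274^0 = 0.382657
Sum = 0.8159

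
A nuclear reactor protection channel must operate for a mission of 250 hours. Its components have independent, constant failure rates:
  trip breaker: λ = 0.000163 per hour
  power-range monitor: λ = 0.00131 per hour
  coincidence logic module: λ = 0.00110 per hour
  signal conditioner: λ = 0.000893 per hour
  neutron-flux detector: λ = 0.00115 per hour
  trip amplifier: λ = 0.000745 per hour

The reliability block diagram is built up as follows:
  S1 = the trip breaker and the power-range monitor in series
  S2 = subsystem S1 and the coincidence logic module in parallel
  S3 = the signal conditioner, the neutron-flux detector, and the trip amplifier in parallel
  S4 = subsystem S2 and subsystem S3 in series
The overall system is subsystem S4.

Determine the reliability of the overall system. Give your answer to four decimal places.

0.9181

R(trip breaker) = exp(−0.000163 × 250) = 0.960069
R(power-range monitor) = exp(−0.00131 × 250) = 0.720723
R(coincidence logic module) = exp(−0.00110 × 250) = 0.759572
R(signal conditioner) = exp(−0.000893 × 250) = 0.799915
R(neutron-flux detector) = exp(−0.00115 × 250) = 0.750137
R(trip amplifier) = exp(−0.000745 × 250) = 0.830066
Series (trip breaker and power-range monitor): 0.960069 × 0.720723 = 0.691944
Parallel ([0.691944] and coincidence logic module): 1 − (1 − 0.691944)(1 − 0.759572) = 0.925935
Parallel (signal conditioner, neutron-flux detector, and trip amplifier): 1 − (1 − 0.799915)(1 − 0.750137)(1 − 0.830066) = 0.991504
Series ([0.925935] and [0.991504]): 0.925935 × 0.991504 = 0.9181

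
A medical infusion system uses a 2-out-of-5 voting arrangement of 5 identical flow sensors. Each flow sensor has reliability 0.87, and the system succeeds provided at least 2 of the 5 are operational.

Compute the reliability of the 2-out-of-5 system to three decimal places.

R = Σ_{i=2}^{5} C(5,i) p^i (1−p)^{5−i} with p = 0.87
C(5,2)·0.87^2·0.13^3 = 0.01663
C(5,3)·0.87^3·0.13^2 = 0.11129
C(5,4)·0.87^4·0.13^1 = 0.37238
C(5,5)·0.87^5·0.13^0 = 0.49842
Sum = 0.999

0.999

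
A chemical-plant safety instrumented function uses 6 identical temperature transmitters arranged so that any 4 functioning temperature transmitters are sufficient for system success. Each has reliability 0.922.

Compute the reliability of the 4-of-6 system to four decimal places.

R = Σ_{i=4}^{6} C(6,i) p^i (1−p)^{6−i} with p = 0.922
C(6,4)·0.922^4·0.078^2 = 0.065948
C(6,5)·0.922^5·0.078^1 = 0.311817
C(6,6)·0.922^6·0.078^0 = 0.614307
Sum = 0.9921

0.9921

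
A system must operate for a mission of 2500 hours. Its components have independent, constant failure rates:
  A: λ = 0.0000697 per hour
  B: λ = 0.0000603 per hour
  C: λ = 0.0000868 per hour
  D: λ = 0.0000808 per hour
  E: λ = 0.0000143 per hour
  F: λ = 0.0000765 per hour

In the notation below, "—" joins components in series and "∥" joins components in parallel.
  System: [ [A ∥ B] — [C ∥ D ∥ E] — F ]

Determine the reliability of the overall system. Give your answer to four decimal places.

R(A) = exp(−0.0000697 × 2500) = 0.840087
R(B) = exp(−0.0000603 × 2500) = 0.860063
R(C) = exp(−0.0000868 × 2500) = 0.804930
R(D) = exp(−0.0000808 × 2500) = 0.817095
R(E) = exp(−0.0000143 × 2500) = 0.964881
R(F) = exp(−0.0000765 × 2500) = 0.825926
Parallel (A and B): 1 − (1 − 0.840087)(1 − 0.860063) = 0.977622
Parallel (C, D, and E): 1 − (1 − 0.804930)(1 − 0.817095)(1 − 0.964881) = 0.998747
Series ([0.977622], [0.998747], and F): 0.977622 × 0.998747 × 0.825926 = 0.8064

0.8064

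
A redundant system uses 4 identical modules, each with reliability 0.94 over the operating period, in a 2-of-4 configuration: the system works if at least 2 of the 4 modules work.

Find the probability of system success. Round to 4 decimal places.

0.9992

R = Σ_{i=2}^{4} C(4,i) p^i (1−p)^{4−i} with p = 0.94
C(4,2)·0.94^2·0.06^2 = 0.019086
C(4,3)·0.94^3·0.06^1 = 0.199340
C(4,4)·0.94^4·0.06^0 = 0.780749
Sum = 0.9992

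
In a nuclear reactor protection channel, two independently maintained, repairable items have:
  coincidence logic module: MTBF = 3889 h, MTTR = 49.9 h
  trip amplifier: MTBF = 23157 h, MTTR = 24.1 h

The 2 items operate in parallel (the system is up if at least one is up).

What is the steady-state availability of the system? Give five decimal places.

A(coincidence logic module) = MTBF/(MTBF+MTTR) = 3889/(3889+49.9) = 0.987331
A(trip amplifier) = MTBF/(MTBF+MTTR) = 23157/(23157+24.1) = 0.998960
Parallel availability: 1 − (1 − 0.987331)(1 − 0.998960) = 0.99999

0.99999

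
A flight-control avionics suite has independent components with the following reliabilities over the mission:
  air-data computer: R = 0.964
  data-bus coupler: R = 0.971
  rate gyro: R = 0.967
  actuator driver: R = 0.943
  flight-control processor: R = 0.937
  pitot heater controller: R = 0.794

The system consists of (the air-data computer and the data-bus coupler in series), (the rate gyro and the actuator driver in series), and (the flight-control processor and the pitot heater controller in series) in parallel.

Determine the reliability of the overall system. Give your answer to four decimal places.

0.9986

Series (air-data computer and data-bus coupler): 0.964000 × 0.971000 = 0.936044
Series (rate gyro and actuator driver): 0.967000 × 0.943000 = 0.911881
Series (flight-control processor and pitot heater controller): 0.937000 × 0.794000 = 0.743978
Parallel ([0.936044], [0.911881], and [0.743978]): 1 − (1 − 0.936044)(1 − 0.911881)(1 − 0.743978) = 0.9986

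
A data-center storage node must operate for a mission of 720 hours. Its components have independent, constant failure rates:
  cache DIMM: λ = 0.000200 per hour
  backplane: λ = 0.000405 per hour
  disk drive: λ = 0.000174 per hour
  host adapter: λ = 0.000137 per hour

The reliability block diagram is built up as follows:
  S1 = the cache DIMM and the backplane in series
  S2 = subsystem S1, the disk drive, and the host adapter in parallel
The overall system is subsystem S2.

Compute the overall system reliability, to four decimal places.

R(cache DIMM) = exp(−0.000200 × 720) = 0.865888
R(backplane) = exp(−0.000405 × 720) = 0.747067
R(disk drive) = exp(−0.000174 × 720) = 0.882250
R(host adapter) = exp(−0.000137 × 720) = 0.906069
Series (cache DIMM and backplane): 0.865888 × 0.747067 = 0.646876
Parallel ([0.646876], disk drive, and host adapter): 1 − (1 − 0.646876)(1 − 0.882250)(1 − 0.906069) = 0.9961

0.9961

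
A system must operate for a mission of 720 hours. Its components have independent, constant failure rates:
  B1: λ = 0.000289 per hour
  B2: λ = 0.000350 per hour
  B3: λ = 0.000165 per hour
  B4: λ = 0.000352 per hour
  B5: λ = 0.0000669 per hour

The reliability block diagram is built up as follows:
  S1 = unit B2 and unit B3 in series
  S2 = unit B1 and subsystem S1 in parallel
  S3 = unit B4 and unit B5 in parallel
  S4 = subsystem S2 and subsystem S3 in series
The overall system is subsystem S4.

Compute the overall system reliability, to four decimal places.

0.9319

R(B1) = exp(−0.000289 × 720) = 0.812142
R(B2) = exp(−0.000350 × 720) = 0.777245
R(B3) = exp(−0.000165 × 720) = 0.887985
R(B4) = exp(−0.000352 × 720) = 0.776126
R(B5) = exp(−0.0000669 × 720) = 0.952974
Series (B2 and B3): 0.777245 × 0.887985 = 0.690182
Parallel (B1 and [0.690182]): 1 − (1 − 0.812142)(1 − 0.690182) = 0.941798
Parallel (B4 and B5): 1 − (1 − 0.776126)(1 − 0.952974) = 0.989472
Series ([0.941798] and [0.989472]): 0.941798 × 0.989472 = 0.9319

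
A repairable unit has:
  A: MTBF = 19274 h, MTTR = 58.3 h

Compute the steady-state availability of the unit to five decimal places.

A(A) = MTBF/(MTBF+MTTR) = 19274/(19274+58.3) = 0.99698

0.99698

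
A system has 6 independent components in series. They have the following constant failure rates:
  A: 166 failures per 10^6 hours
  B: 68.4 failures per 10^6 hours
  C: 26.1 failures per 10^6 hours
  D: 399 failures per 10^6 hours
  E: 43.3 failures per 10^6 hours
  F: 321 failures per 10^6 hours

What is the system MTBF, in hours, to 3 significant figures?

977

Series of exponential components: λ_sys = Σ λ_i
λ_sys = 0.000166 + 0.0000684 + 0.0000261 + 0.000399 + 0.0000433 + 0.000321 = 1.0238e-03 /h
MTBF = 1 / λ_sys = 977 h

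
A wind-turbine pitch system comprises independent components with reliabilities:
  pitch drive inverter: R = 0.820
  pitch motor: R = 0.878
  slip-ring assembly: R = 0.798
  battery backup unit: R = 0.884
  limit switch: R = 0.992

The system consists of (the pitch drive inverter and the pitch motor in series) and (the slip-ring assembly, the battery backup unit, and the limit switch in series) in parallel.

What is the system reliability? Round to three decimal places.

0.916

Series (pitch drive inverter and pitch motor): 0.82000 × 0.87800 = 0.71996
Series (slip-ring assembly, battery backup unit, and limit switch): 0.79800 × 0.88400 × 0.99200 = 0.69979
Parallel ([0.71996] and [0.69979]): 1 − (1 − 0.71996)(1 − 0.69979) = 0.916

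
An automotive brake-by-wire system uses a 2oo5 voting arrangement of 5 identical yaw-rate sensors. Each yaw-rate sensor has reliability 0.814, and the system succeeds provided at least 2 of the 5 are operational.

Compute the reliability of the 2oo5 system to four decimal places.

R = Σ_{i=2}^{5} C(5,i) p^i (1−p)^{5−i} with p = 0.814
C(5,2)·0.814^2·0.186^3 = 0.042637
C(5,3)·0.814^3·0.186^2 = 0.186595
C(5,4)·0.814^4·0.186^1 = 0.408301
C(5,5)·0.814^5·0.186^0 = 0.357373
Sum = 0.9949

0.9949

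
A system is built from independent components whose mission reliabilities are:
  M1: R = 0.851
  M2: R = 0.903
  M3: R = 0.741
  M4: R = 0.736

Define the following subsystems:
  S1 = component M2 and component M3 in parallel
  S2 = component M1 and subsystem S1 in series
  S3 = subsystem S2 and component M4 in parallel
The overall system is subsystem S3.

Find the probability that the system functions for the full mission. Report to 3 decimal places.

0.955

Parallel (M2 and M3): 1 − (1 − 0.90300)(1 − 0.74100) = 0.97488
Series (M1 and [0.97488]): 0.85100 × 0.97488 = 0.82962
Parallel ([0.82962] and M4): 1 − (1 − 0.82962)(1 − 0.73600) = 0.955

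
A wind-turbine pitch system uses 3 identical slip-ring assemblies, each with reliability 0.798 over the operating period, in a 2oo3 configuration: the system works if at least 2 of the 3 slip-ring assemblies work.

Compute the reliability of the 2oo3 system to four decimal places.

0.8941

R = Σ_{i=2}^{3} C(3,i) p^i (1−p)^{3−i} with p = 0.798
C(3,2)·0.798^2·0.202^1 = 0.385903
C(3,3)·0.798^3·0.202^0 = 0.508170
Sum = 0.8941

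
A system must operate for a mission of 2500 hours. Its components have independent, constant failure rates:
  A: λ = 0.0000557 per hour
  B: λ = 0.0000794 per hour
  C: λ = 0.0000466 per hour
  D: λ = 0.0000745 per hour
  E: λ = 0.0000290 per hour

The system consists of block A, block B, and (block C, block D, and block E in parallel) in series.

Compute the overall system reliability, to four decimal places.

0.7124

R(A) = exp(−0.0000557 × 2500) = 0.870010
R(B) = exp(−0.0000794 × 2500) = 0.819960
R(C) = exp(−0.0000466 × 2500) = 0.890030
R(D) = exp(−0.0000745 × 2500) = 0.830066
R(E) = exp(−0.0000290 × 2500) = 0.930066
Parallel (C, D, and E): 1 − (1 − 0.890030)(1 − 0.830066)(1 − 0.930066) = 0.998693
Series (A, B, and [0.998693]): 0.870010 × 0.819960 × 0.998693 = 0.7124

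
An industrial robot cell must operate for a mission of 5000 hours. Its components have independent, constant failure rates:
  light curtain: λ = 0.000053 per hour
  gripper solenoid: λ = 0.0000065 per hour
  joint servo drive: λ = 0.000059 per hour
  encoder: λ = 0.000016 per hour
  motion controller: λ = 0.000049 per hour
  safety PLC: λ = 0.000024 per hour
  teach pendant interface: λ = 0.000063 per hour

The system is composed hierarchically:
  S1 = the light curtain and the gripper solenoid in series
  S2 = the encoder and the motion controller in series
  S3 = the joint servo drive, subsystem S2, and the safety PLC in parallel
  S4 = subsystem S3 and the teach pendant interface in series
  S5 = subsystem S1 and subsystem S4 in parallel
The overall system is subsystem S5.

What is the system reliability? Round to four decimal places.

R(light curtain) = exp(−0.000053 × 5000) = 0.767206
R(gripper solenoid) = exp(−0.0000065 × 5000) = 0.968022
R(joint servo drive) = exp(−0.000059 × 5000) = 0.744532
R(encoder) = exp(−0.000016 × 5000) = 0.923116
R(motion controller) = exp(−0.000049 × 5000) = 0.782705
R(safety PLC) = exp(−0.000024 × 5000) = 0.886920
R(teach pendant interface) = exp(−0.000063 × 5000) = 0.729789
Series (light curtain and gripper solenoid): 0.767206 × 0.968022 = 0.742672
Series (encoder and motion controller): 0.923116 × 0.782705 = 0.722528
Parallel (joint servo drive, [0.722528], and safety PLC): 1 − (1 − 0.744532)(1 − 0.722528)(1 − 0.886920) = 0.991984
Series ([0.991984] and teach pendant interface): 0.991984 × 0.729789 = 0.723939
Parallel ([0.742672] and [0.723939]): 1 − (1 − 0.742672)(1 − 0.723939) = 0.9290

0.9290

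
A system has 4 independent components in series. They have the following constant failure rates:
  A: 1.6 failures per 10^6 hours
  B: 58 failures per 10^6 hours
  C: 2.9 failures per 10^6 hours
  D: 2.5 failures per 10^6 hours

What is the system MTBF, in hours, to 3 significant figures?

Series of exponential components: λ_sys = Σ λ_i
λ_sys = 0.0000016 + 0.000058 + 0.0000029 + 0.0000025 = 6.5000e-05 /h
MTBF = 1 / λ_sys = 15400 h

15400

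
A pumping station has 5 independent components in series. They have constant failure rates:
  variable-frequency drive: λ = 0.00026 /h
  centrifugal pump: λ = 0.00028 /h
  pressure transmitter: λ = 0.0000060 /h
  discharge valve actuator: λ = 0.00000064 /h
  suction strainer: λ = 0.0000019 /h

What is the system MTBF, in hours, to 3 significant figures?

Series of exponential components: λ_sys = Σ λ_i
λ_sys = 0.00026 + 0.00028 + 0.0000060 + 0.00000064 + 0.0000019 = 5.4854e-04 /h
MTBF = 1 / λ_sys = 1820 h

1820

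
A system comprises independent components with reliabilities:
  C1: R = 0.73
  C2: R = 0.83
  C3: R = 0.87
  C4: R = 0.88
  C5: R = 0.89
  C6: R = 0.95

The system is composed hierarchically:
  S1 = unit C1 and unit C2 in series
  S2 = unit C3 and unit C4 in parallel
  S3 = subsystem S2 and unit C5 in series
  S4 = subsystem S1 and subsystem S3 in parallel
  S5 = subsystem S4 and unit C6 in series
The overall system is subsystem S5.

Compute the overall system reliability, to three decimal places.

0.904

Series (C1 and C2): 0.73000 × 0.83000 = 0.60590
Parallel (C3 and C4): 1 − (1 − 0.87000)(1 − 0.88000) = 0.98440
Series ([0.98440] and C5): 0.98440 × 0.89000 = 0.87612
Parallel ([0.60590] and [0.87612]): 1 − (1 − 0.60590)(1 − 0.87612) = 0.95118
Series ([0.95118] and C6): 0.95118 × 0.95000 = 0.904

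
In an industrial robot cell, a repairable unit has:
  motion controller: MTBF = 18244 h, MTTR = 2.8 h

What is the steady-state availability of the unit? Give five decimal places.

A(motion controller) = MTBF/(MTBF+MTTR) = 18244/(18244+2.8) = 0.99985

0.99985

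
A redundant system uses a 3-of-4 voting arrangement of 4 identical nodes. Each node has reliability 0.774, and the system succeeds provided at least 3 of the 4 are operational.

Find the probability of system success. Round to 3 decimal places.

R = Σ_{i=3}^{4} C(4,i) p^i (1−p)^{4−i} with p = 0.774
C(4,3)·0.774^3·0.226^1 = 0.41917
C(4,4)·0.774^4·0.226^0 = 0.35889
Sum = 0.778

0.778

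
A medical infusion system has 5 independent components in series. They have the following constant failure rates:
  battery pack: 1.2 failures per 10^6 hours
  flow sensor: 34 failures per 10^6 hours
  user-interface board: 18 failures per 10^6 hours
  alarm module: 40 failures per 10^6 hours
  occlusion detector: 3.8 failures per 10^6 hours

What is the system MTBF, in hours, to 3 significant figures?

Series of exponential components: λ_sys = Σ λ_i
λ_sys = 0.0000012 + 0.000034 + 0.000018 + 0.000040 + 0.0000038 = 9.7000e-05 /h
MTBF = 1 / λ_sys = 10300 h

10300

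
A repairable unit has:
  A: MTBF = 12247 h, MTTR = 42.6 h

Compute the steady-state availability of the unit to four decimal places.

0.9965

A(A) = MTBF/(MTBF+MTTR) = 12247/(12247+42.6) = 0.9965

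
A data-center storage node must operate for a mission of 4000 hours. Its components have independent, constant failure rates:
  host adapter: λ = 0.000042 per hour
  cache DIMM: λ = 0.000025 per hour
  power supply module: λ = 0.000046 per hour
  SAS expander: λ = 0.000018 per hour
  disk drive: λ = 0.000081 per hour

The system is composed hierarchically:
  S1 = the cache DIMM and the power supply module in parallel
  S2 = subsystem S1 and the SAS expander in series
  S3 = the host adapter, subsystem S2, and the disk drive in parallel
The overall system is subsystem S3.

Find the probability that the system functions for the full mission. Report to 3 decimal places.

R(host adapter) = exp(−0.000042 × 4000) = 0.84535
R(cache DIMM) = exp(−0.000025 × 4000) = 0.90484
R(power supply module) = exp(−0.000046 × 4000) = 0.83194
R(SAS expander) = exp(−0.000018 × 4000) = 0.93053
R(disk drive) = exp(−0.000081 × 4000) = 0.72325
Parallel (cache DIMM and power supply module): 1 − (1 − 0.90484)(1 − 0.83194) = 0.98401
Series ([0.98401] and SAS expander): 0.98401 × 0.93053 = 0.91565
Parallel (host adapter, [0.91565], and disk drive): 1 − (1 − 0.84535)(1 − 0.91565)(1 − 0.72325) = 0.996

0.996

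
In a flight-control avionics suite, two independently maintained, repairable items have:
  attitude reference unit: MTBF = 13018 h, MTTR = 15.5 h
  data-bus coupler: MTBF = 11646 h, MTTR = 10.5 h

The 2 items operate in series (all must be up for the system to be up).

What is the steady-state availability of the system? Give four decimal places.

0.9979

A(attitude reference unit) = MTBF/(MTBF+MTTR) = 13018/(13018+15.5) = 0.998811
A(data-bus coupler) = MTBF/(MTBF+MTTR) = 11646/(11646+10.5) = 0.999099
Series availability: 0.998811 × 0.999099 = 0.9979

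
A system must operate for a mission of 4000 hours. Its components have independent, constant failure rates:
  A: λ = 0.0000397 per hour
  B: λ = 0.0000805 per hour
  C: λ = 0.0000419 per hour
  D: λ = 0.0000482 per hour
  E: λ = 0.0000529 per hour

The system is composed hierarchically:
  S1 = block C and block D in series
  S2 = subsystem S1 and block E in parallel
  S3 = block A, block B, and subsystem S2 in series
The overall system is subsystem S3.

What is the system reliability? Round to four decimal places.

0.5826

R(A) = exp(−0.0000397 × 4000) = 0.853167
R(B) = exp(−0.0000805 × 4000) = 0.724698
R(C) = exp(−0.0000419 × 4000) = 0.845692
R(D) = exp(−0.0000482 × 4000) = 0.824647
R(E) = exp(−0.0000529 × 4000) = 0.809288
Series (C and D): 0.845692 × 0.824647 = 0.697397
Parallel ([0.697397] and E): 1 − (1 − 0.697397)(1 − 0.809288) = 0.942290
Series (A, B, and [0.942290]): 0.853167 × 0.724698 × 0.942290 = 0.5826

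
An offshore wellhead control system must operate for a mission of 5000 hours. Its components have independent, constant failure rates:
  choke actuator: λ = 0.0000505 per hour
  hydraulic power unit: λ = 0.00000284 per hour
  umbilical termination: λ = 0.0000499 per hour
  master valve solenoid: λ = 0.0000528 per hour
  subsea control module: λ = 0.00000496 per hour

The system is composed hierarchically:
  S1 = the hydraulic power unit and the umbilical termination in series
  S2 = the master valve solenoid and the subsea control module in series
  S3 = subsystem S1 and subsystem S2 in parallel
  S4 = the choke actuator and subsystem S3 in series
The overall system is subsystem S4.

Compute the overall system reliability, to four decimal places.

0.7317

R(choke actuator) = exp(−0.0000505 × 5000) = 0.776856
R(hydraulic power unit) = exp(−0.00000284 × 5000) = 0.985900
R(umbilical termination) = exp(−0.0000499 × 5000) = 0.779190
R(master valve solenoid) = exp(−0.0000528 × 5000) = 0.767974
R(subsea control module) = exp(−0.00000496 × 5000) = 0.975505
Series (hydraulic power unit and umbilical termination): 0.985900 × 0.779190 = 0.768203
Series (master valve solenoid and subsea control module): 0.767974 × 0.975505 = 0.749162
Parallel ([0.768203] and [0.749162]): 1 − (1 − 0.768203)(1 − 0.749162) = 0.941857
Series (choke actuator and [0.941857]): 0.776856 × 0.941857 = 0.7317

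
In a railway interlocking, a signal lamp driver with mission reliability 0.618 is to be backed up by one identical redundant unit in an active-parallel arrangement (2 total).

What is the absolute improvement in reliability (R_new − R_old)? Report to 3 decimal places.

R_before = 0.618
R_after = 1 − (1 − 0.618)^2 = 0.854
ΔR = 0.854 − 0.618 = 0.236

0.236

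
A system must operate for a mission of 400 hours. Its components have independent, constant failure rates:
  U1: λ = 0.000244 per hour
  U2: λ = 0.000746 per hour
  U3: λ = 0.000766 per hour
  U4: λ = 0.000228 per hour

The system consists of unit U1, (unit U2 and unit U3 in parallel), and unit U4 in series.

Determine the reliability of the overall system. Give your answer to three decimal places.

0.772

R(U1) = exp(−0.000244 × 400) = 0.90701
R(U2) = exp(−0.000746 × 400) = 0.74200
R(U3) = exp(−0.000766 × 400) = 0.73609
R(U4) = exp(−0.000228 × 400) = 0.91284
Parallel (U2 and U3): 1 − (1 − 0.74200)(1 − 0.73609) = 0.93191
Series (U1, [0.93191], and U4): 0.90701 × 0.93191 × 0.91284 = 0.772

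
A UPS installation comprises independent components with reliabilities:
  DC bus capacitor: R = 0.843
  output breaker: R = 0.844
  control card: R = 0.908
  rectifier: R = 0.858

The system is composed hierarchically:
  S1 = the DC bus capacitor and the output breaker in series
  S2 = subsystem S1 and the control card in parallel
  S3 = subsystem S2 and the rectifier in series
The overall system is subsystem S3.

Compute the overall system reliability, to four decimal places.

Series (DC bus capacitor and output breaker): 0.843000 × 0.844000 = 0.711492
Parallel ([0.711492] and control card): 1 − (1 − 0.711492)(1 − 0.908000) = 0.973457
Series ([0.973457] and rectifier): 0.973457 × 0.858000 = 0.8352

0.8352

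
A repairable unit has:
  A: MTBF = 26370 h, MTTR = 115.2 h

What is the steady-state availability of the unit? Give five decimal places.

A(A) = MTBF/(MTBF+MTTR) = 26370/(26370+115.2) = 0.99565

0.99565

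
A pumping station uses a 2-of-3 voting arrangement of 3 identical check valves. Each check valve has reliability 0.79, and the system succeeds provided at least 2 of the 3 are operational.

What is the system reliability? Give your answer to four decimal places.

0.8862

R = Σ_{i=2}^{3} C(3,i) p^i (1−p)^{3−i} with p = 0.79
C(3,2)·0.79^2·0.21^1 = 0.393183
C(3,3)·0.79^3·0.21^0 = 0.493039
Sum = 0.8862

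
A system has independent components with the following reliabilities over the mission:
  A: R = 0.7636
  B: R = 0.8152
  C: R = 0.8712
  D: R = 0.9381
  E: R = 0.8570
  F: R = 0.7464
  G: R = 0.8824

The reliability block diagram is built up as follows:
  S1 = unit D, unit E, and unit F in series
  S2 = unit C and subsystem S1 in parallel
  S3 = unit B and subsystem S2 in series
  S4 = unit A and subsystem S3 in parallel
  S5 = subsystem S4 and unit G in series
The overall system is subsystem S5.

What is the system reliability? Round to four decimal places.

0.8351

Series (D, E, and F): 0.938100 × 0.857000 × 0.746400 = 0.600070
Parallel (C and [0.600070]): 1 − (1 − 0.871200)(1 − 0.600070) = 0.948489
Series (B and [0.948489]): 0.815200 × 0.948489 = 0.773208
Parallel (A and [0.773208]): 1 − (1 − 0.763600)(1 − 0.773208) = 0.946386
Series ([0.946386] and G): 0.946386 × 0.882400 = 0.8351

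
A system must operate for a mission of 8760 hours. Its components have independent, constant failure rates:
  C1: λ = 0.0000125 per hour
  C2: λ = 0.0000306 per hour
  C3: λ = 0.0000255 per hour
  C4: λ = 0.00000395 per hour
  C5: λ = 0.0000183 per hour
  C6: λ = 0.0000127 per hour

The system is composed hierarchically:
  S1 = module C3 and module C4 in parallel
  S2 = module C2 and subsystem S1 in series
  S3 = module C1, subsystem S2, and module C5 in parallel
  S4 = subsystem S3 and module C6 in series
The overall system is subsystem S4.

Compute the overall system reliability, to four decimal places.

R(C1) = exp(−0.0000125 × 8760) = 0.896282
R(C2) = exp(−0.0000306 × 8760) = 0.764865
R(C3) = exp(−0.0000255 × 8760) = 0.799811
R(C4) = exp(−0.00000395 × 8760) = 0.965990
R(C5) = exp(−0.0000183 × 8760) = 0.851881
R(C6) = exp(−0.0000127 × 8760) = 0.894713
Parallel (C3 and C4): 1 − (1 − 0.799811)(1 − 0.965990) = 0.993192
Series (C2 and [0.993192]): 0.764865 × 0.993192 = 0.759658
Parallel (C1, [0.759658], and C5): 1 − (1 − 0.896282)(1 − 0.759658)(1 − 0.851881) = 0.996308
Series ([0.996308] and C6): 0.996308 × 0.894713 = 0.8914

0.8914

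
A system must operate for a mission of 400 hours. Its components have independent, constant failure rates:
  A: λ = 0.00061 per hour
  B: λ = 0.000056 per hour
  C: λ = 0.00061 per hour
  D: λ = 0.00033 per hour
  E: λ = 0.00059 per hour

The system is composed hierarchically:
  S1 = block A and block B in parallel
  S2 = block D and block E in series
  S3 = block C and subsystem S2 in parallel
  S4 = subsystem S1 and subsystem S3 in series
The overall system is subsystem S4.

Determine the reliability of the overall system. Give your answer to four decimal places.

R(A) = exp(−0.00061 × 400) = 0.783488
R(B) = exp(−0.000056 × 400) = 0.977849
R(C) = exp(−0.00061 × 400) = 0.783488
R(D) = exp(−0.00033 × 400) = 0.876341
R(E) = exp(−0.00059 × 400) = 0.789781
Parallel (A and B): 1 − (1 − 0.783488)(1 − 0.977849) = 0.995204
Series (D and E): 0.876341 × 0.789781 = 0.692117
Parallel (C and [0.692117]): 1 − (1 − 0.783488)(1 − 0.692117) = 0.933340
Series ([0.995204] and [0.933340]): 0.995204 × 0.933340 = 0.9289

0.9289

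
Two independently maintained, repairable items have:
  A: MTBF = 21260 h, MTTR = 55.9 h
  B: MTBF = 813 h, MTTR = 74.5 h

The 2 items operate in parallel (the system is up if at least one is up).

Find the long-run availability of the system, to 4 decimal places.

0.9998

A(A) = MTBF/(MTBF+MTTR) = 21260/(21260+55.9) = 0.997378
A(B) = MTBF/(MTBF+MTTR) = 813/(813+74.5) = 0.916056
Parallel availability: 1 − (1 − 0.997378)(1 − 0.916056) = 0.9998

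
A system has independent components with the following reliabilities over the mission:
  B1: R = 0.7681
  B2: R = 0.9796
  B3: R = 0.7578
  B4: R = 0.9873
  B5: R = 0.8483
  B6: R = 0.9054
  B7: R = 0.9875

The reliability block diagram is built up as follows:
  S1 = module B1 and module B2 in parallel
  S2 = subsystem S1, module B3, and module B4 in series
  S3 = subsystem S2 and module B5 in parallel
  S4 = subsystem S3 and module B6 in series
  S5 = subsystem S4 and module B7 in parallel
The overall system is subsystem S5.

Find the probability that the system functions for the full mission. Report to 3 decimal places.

0.998

Parallel (B1 and B2): 1 − (1 − 0.76810)(1 − 0.97960) = 0.99527
Series ([0.99527], B3, and B4): 0.99527 × 0.75780 × 0.98730 = 0.74464
Parallel ([0.74464] and B5): 1 − (1 − 0.74464)(1 − 0.84830) = 0.96126
Series ([0.96126] and B6): 0.96126 × 0.90540 = 0.87032
Parallel ([0.87032] and B7): 1 − (1 − 0.87032)(1 − 0.98750) = 0.998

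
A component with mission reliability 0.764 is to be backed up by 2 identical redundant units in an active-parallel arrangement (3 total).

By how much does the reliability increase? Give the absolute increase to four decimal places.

0.2229

R_before = 0.764
R_after = 1 − (1 − 0.764)^3 = 0.9869
ΔR = 0.9869 − 0.764 = 0.2229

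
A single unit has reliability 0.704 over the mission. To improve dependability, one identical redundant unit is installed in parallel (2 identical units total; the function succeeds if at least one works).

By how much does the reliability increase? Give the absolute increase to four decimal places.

0.2084

R_before = 0.704
R_after = 1 − (1 − 0.704)^2 = 0.9124
ΔR = 0.9124 − 0.704 = 0.2084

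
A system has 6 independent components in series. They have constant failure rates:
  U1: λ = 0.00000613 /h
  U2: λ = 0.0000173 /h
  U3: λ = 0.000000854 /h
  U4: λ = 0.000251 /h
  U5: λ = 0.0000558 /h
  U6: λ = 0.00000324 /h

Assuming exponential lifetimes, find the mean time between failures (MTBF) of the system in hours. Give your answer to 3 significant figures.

Series of exponential components: λ_sys = Σ λ_i
λ_sys = 0.00000613 + 0.0000173 + 0.000000854 + 0.000251 + 0.0000558 + 0.00000324 = 3.3432e-04 /h
MTBF = 1 / λ_sys = 2990 h

2990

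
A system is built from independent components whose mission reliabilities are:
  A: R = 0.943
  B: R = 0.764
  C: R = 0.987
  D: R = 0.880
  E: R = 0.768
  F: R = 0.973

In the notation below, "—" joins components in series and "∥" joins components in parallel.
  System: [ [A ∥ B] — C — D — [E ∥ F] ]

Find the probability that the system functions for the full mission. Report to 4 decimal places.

0.8515

Parallel (A and B): 1 − (1 − 0.943000)(1 − 0.764000) = 0.986548
Parallel (E and F): 1 − (1 − 0.768000)(1 − 0.973000) = 0.993736
Series ([0.986548], C, D, and [0.993736]): 0.986548 × 0.987000 × 0.880000 × 0.993736 = 0.8515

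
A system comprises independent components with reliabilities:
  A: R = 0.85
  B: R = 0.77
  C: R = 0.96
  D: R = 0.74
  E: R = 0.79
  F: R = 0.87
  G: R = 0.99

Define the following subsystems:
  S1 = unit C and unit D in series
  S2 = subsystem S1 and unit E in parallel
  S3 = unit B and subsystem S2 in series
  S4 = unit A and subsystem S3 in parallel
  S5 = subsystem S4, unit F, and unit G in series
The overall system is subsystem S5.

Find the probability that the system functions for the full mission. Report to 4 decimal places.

Series (C and D): 0.960000 × 0.740000 = 0.710400
Parallel ([0.710400] and E): 1 − (1 − 0.710400)(1 − 0.790000) = 0.939184
Series (B and [0.939184]): 0.770000 × 0.939184 = 0.723172
Parallel (A and [0.723172]): 1 − (1 − 0.850000)(1 − 0.723172) = 0.958476
Series ([0.958476], F, and G): 0.958476 × 0.870000 × 0.990000 = 0.8255

0.8255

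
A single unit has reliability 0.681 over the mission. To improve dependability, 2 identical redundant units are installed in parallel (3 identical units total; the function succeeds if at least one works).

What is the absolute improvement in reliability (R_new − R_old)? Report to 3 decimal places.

R_before = 0.681
R_after = 1 − (1 − 0.681)^3 = 0.968
ΔR = 0.968 − 0.681 = 0.287

0.287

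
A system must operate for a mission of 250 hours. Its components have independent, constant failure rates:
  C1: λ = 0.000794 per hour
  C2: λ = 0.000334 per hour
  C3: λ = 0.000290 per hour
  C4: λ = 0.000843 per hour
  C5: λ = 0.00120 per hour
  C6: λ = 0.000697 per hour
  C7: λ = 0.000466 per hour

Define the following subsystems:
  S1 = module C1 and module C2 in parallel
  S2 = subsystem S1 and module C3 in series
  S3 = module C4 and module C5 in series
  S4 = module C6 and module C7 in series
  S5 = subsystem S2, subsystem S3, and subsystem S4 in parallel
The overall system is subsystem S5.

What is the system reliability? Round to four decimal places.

R(C1) = exp(−0.000794 × 250) = 0.819960
R(C2) = exp(−0.000334 × 250) = 0.919891
R(C3) = exp(−0.000290 × 250) = 0.930066
R(C4) = exp(−0.000843 × 250) = 0.809977
R(C5) = exp(−0.00120 × 250) = 0.740818
R(C6) = exp(−0.000697 × 250) = 0.840087
R(C7) = exp(−0.000466 × 250) = 0.890030
Parallel (C1 and C2): 1 − (1 − 0.819960)(1 − 0.919891) = 0.985577
Series ([0.985577] and C3): 0.985577 × 0.930066 = 0.916652
Series (C4 and C5): 0.809977 × 0.740818 = 0.600046
Series (C6 and C7): 0.840087 × 0.890030 = 0.747703
Parallel ([0.916652], [0.600046], and [0.747703]): 1 − (1 − 0.916652)(1 − 0.600046)(1 − 0.747703) = 0.9916

0.9916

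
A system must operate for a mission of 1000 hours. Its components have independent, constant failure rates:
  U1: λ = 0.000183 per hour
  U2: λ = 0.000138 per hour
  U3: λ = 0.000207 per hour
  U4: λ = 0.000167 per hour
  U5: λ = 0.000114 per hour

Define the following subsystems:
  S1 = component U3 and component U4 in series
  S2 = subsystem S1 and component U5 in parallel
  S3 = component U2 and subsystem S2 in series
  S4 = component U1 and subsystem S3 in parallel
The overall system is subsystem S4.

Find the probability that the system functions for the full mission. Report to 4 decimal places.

R(U1) = exp(−0.000183 × 1000) = 0.832768
R(U2) = exp(−0.000138 × 1000) = 0.871099
R(U3) = exp(−0.000207 × 1000) = 0.813020
R(U4) = exp(−0.000167 × 1000) = 0.846200
R(U5) = exp(−0.000114 × 1000) = 0.892258
Series (U3 and U4): 0.813020 × 0.846200 = 0.687978
Parallel ([0.687978] and U5): 1 − (1 − 0.687978)(1 − 0.892258) = 0.966382
Series (U2 and [0.966382]): 0.871099 × 0.966382 = 0.841814
Parallel (U1 and [0.841814]): 1 − (1 − 0.832768)(1 − 0.841814) = 0.9735

0.9735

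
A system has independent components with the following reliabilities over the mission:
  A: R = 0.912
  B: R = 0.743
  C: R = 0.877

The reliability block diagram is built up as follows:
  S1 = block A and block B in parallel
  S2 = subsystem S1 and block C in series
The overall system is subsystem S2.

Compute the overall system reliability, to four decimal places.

Parallel (A and B): 1 − (1 − 0.912000)(1 − 0.743000) = 0.977384
Series ([0.977384] and C): 0.977384 × 0.877000 = 0.8572

0.8572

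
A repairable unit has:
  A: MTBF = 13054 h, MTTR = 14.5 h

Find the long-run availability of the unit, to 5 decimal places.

0.99889

A(A) = MTBF/(MTBF+MTTR) = 13054/(13054+14.5) = 0.99889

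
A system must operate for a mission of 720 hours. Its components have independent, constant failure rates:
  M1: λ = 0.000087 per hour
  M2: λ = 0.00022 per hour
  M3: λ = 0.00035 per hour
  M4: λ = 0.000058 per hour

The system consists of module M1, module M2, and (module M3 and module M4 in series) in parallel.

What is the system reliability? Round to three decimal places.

0.998

R(M1) = exp(−0.000087 × 720) = 0.93928
R(M2) = exp(−0.00022 × 720) = 0.85351
R(M3) = exp(−0.00035 × 720) = 0.77724
R(M4) = exp(−0.000058 × 720) = 0.95910
Series (M3 and M4): 0.77724 × 0.95910 = 0.74545
Parallel (M1, M2, and [0.74545]): 1 − (1 − 0.93928)(1 − 0.85351)(1 − 0.74545) = 0.998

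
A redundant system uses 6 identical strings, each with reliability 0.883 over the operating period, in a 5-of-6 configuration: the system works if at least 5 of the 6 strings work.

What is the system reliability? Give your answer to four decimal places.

R = Σ_{i=5}^{6} C(6,i) p^i (1−p)^{6−i} with p = 0.883
C(6,5)·0.883^5·0.117^1 = 0.376826
C(6,6)·0.883^6·0.117^0 = 0.473985
Sum = 0.8508

0.8508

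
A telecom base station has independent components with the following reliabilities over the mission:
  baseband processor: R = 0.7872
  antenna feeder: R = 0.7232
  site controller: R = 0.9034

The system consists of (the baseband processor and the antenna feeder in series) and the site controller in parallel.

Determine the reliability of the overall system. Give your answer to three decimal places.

0.958

Series (baseband processor and antenna feeder): 0.78720 × 0.72320 = 0.56930
Parallel ([0.56930] and site controller): 1 − (1 − 0.56930)(1 − 0.90340) = 0.958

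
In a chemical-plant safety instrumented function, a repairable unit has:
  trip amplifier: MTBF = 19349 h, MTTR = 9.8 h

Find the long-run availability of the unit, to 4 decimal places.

A(trip amplifier) = MTBF/(MTBF+MTTR) = 19349/(19349+9.8) = 0.9995

0.9995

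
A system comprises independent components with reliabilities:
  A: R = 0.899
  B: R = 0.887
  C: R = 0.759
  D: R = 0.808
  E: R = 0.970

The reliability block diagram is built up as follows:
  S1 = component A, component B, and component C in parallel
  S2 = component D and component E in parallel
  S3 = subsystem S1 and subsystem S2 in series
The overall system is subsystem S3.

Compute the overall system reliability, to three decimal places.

Parallel (A, B, and C): 1 − (1 − 0.89900)(1 − 0.88700)(1 − 0.75900) = 0.99725
Parallel (D and E): 1 − (1 − 0.80800)(1 − 0.97000) = 0.99424
Series ([0.99725] and [0.99424]): 0.99725 × 0.99424 = 0.992

0.992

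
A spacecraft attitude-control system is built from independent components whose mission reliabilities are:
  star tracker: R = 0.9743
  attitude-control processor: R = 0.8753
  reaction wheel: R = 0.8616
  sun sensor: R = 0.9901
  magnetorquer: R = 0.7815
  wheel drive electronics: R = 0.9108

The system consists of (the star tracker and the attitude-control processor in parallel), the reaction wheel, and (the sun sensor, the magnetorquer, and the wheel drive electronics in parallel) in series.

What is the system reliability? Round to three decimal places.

Parallel (star tracker and attitude-control processor): 1 − (1 − 0.97430)(1 − 0.87530) = 0.99680
Parallel (sun sensor, magnetorquer, and wheel drive electronics): 1 − (1 − 0.99010)(1 − 0.78150)(1 − 0.91080) = 0.99981
Series ([0.99680], reaction wheel, and [0.99981]): 0.99680 × 0.86160 × 0.99981 = 0.859

0.859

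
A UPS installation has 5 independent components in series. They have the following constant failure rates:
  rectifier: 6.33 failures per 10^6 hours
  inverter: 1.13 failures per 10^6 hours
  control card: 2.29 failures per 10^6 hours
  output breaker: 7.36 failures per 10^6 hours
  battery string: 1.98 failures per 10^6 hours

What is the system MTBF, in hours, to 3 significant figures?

Series of exponential components: λ_sys = Σ λ_i
λ_sys = 0.00000633 + 0.00000113 + 0.00000229 + 0.00000736 + 0.00000198 = 1.9090e-05 /h
MTBF = 1 / λ_sys = 52400 h

52400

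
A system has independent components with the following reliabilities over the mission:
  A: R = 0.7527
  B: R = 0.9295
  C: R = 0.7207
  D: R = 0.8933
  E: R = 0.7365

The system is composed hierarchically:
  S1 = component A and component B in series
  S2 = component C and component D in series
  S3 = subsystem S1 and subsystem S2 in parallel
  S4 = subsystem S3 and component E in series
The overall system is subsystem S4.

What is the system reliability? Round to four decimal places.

Series (A and B): 0.752700 × 0.929500 = 0.699635
Series (C and D): 0.720700 × 0.893300 = 0.643801
Parallel ([0.699635] and [0.643801]): 1 − (1 − 0.699635)(1 − 0.643801) = 0.893010
Series ([0.893010] and E): 0.893010 × 0.736500 = 0.6577

0.6577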